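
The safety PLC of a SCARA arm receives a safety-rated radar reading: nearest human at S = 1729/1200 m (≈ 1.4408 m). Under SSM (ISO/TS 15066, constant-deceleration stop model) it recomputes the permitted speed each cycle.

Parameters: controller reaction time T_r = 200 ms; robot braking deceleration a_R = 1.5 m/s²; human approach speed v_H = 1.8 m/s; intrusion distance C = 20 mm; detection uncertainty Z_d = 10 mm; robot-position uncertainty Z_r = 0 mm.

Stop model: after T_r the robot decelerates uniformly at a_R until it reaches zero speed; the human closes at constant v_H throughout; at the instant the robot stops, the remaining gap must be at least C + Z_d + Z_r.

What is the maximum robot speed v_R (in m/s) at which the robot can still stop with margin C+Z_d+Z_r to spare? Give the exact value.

v_R_max = 13/20 m/s = 0.6500 m/s

collect terms ⇒ (1/3)·v_R² + (7/5)·v_R + (-1261/1200) = 0
  disc = (7/5)² − 4·(1/3)·(-1261/1200) = 121/36 ; √disc = 11/6
  v_R = (−(7/5) + 11/6) / (2·(1/3)) = 13/20 m/s
check:
stop time T_s = (13/20)/(3/2) = 0.4333 s
robot in T_r: 0.6500·0.2000 = 0.1300 m
robot under decel: 0.6500²/(2·1.5000) = 0.1408 m
human over T_r+T_s: 1.8000·(0.2000+0.4333) = 1.1400 m
margins: 0.0200+0.0100+0.0000 = 0.0300 m
sum ≈ 0.1300+0.1408+1.1400+0.0300 ≈ 1.4408 m = S ✓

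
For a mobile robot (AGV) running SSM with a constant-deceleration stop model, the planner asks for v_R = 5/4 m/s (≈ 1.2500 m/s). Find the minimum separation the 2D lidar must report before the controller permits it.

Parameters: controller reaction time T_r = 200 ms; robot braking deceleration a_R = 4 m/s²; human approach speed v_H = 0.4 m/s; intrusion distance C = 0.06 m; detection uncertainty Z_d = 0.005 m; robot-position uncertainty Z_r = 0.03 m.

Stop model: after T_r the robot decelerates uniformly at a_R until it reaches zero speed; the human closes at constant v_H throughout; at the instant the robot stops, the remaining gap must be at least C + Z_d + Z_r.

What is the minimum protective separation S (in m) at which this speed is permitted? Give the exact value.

S_min = 477/640 m = 0.7453 m

T_s = v_R/a_R = (5/4)/4 = 0.3125 s
robot in T_r: 1.2500·0.2000 = 0.2500 m
robot covers 1.2500·0.3125 − ½·4.0000·0.3125² = 0.1953 m while stopping
person approaches 0.4000·(0.2000+0.3125) = 0.2050 m
margins: 0.0600+0.0050+0.0300 = 0.0950 m
S_min ≈ 0.2500+0.1953+0.2050+0.0950  ⇒  S_min = 477/640 m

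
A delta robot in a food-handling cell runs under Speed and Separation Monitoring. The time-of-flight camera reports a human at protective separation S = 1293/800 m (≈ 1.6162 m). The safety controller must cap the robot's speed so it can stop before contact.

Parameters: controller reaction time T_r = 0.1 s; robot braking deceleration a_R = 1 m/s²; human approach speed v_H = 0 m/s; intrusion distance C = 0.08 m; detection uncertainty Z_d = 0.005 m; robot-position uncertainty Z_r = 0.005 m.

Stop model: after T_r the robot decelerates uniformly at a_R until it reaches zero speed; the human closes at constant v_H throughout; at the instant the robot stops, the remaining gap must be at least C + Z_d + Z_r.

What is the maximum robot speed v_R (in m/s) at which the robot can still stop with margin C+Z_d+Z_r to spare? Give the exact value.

collect terms ⇒ (1/2)·v_R² + (1/10)·v_R + (-1221/800) = 0
  disc = (1/10)² − 4·(1/2)·(-1221/800) = 49/16 ; √disc = 7/4
  v_R = (−(1/10) + 7/4) / (2·(1/2)) = 33/20 m/s
check:
T_s = v_R/a_R = (33/20)/1 = 1.6500 s
robot covers v_R·T_r = 1.6500·0.1000 = 0.1650 m before braking
robot under decel: 1.6500²/(2·1.0000) = 1.3613 m
human closes 0.0000·1.7500 = 0.0000 m
residual clearance needed = 0.0800+0.0050+0.0050 = 0.0900 m
sum ≈ 0.1650+1.3613+0.0000+0.0900 ≈ 1.6162 m = S ✓

v_R_max = 33/20 m/s = 1.6500 m/s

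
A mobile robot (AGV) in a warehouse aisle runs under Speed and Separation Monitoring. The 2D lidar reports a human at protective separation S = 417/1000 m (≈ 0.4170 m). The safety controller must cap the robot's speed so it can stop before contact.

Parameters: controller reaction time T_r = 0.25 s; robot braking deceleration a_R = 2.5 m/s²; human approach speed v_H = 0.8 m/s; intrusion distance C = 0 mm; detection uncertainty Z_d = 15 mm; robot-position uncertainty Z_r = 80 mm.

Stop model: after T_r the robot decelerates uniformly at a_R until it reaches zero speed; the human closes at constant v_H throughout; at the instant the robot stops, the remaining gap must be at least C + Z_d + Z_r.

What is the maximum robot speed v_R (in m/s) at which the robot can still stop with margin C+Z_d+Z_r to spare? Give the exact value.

v_R_max = 1/5 m/s = 0.2000 m/s

at the boundary: (1/5)·v² + (57/100)·v + (-61/500) = 0
  disc = (57/100)² − 4·(1/5)·(-61/500) = 169/400 ; √disc = 13/20
  v_R = (−(57/100) + 13/20) / (2·(1/5)) = 1/5 m/s
check:
braking lasts T_s = (1/5)/(5/2) = 0.0800 s
robot covers v_R·T_r = 0.2000·0.2500 = 0.0500 m before braking
robot covers 0.2000·0.0800 − ½·2.5000·0.0800² = 0.0080 m while stopping
human closes 0.8000·0.3300 = 0.2640 m
residual clearance needed = 0.0000+0.0150+0.0800 = 0.0950 m
sum ≈ 0.0500+0.0080+0.2640+0.0950 ≈ 0.4170 m = S ✓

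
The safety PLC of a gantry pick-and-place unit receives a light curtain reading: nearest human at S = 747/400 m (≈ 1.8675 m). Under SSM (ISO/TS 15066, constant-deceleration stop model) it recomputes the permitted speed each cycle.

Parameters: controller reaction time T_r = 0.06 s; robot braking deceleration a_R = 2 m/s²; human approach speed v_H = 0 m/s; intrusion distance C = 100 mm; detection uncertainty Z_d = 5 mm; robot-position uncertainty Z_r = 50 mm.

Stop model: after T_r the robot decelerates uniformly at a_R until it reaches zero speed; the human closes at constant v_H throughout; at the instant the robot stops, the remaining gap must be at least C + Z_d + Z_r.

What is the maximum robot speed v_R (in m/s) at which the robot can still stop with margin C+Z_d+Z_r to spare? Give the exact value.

v_R_max = 5/2 m/s = 2.5000 m/s

quadratic (1/4)·v² + (3/50)·v + (-137/80) = 0
  disc = (3/50)² − 4·(1/4)·(-137/80) = 17161/10000 ; √disc = 131/100
  v_R = (−(3/50) + 131/100) / (2·(1/4)) = 5/2 m/s
check:
T_s = v_R/a_R = (5/2)/2 = 1.2500 s
reaction-phase robot travel = 2.5000·0.0600 = 0.1500 m
braking distance = 2.5000²/(2·2.0000) = 1.5625 m
person approaches 0.0000·(0.0600+1.2500) = 0.0000 m
margins: 0.1000+0.0050+0.0500 = 0.1550 m
sum ≈ 0.1500+1.5625+0.0000+0.1550 ≈ 1.8675 m = S ✓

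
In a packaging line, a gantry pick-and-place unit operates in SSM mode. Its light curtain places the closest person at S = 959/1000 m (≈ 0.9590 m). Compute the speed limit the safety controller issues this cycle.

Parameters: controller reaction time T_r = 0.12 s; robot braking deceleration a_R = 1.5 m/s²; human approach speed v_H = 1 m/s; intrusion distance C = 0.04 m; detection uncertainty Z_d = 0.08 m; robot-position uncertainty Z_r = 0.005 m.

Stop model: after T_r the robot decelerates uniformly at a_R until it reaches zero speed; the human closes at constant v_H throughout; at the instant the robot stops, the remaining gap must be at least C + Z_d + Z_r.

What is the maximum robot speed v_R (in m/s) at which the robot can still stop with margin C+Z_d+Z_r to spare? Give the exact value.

v_R_max = 7/10 m/s = 0.7000 m/s

collect terms ⇒ (1/3)·v_R² + (59/75)·v_R + (-357/500) = 0
  disc = (59/75)² − 4·(1/3)·(-357/500) = 8836/5625 ; √disc = 94/75
  v_R = (−(59/75) + 94/75) / (2·(1/3)) = 7/10 m/s
check:
braking lasts T_s = (7/10)/(3/2) = 0.4667 s
robot in T_r: 0.7000·0.1200 = 0.0840 m
braking distance = 0.7000²/(2·1.5000) = 0.1633 m
human over T_r+T_s: 1.0000·(0.1200+0.4667) = 0.5867 m
margins: 0.0400+0.0800+0.0050 = 0.1250 m
sum ≈ 0.0840+0.1633+0.5867+0.1250 ≈ 0.9590 m = S ✓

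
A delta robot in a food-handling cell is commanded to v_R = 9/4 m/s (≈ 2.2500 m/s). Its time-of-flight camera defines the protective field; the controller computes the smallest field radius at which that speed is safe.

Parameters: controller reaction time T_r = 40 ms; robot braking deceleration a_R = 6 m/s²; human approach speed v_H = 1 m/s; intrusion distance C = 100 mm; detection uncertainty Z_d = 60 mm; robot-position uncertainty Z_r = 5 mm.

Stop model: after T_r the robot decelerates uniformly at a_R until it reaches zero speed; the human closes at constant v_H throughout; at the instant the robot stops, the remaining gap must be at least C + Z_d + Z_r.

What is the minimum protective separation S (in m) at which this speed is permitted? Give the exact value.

S_min = 1747/1600 m = 1.0919 m

T_s = v_R/a_R = (9/4)/6 = 0.3750 s
robot in T_r: 2.2500·0.0400 = 0.0900 m
robot under decel: 2.2500²/(2·6.0000) = 0.4219 m
human over T_r+T_s: 1.0000·(0.0400+0.3750) = 0.4150 m
residual clearance needed = 0.1000+0.0600+0.0050 = 0.1650 m
S_min ≈ 0.0900+0.4219+0.4150+0.1650  ⇒  S_min = 1747/1600 m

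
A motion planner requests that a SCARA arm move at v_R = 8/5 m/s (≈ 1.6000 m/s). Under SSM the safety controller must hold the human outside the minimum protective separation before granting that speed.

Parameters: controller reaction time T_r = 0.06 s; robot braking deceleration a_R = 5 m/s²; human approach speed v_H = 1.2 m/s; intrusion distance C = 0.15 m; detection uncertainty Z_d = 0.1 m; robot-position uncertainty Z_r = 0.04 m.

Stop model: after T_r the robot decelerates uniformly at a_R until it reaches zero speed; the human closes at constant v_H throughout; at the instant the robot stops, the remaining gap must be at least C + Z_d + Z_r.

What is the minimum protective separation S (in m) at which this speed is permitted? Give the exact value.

stop time T_s = (8/5)/5 = 0.3200 s
robot in T_r: 1.6000·0.0600 = 0.0960 m
robot under decel: 1.6000²/(2·5.0000) = 0.2560 m
person approaches 1.2000·(0.0600+0.3200) = 0.4560 m
C+Z_d+Z_r = 0.1500+0.1000+0.0400 = 0.2900 m
S_min ≈ 0.0960+0.2560+0.4560+0.2900  ⇒  S_min = 549/500 m

S_min = 549/500 m = 1.0980 m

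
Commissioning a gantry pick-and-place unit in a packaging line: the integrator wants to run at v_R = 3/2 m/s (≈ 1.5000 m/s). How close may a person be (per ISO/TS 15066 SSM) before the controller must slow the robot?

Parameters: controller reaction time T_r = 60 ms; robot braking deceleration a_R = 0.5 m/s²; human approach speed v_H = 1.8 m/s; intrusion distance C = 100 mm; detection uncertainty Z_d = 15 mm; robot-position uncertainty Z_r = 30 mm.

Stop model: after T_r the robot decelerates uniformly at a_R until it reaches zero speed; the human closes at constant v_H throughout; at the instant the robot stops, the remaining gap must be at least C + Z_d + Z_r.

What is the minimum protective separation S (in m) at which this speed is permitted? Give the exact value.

stop time T_s = (3/2)/(1/2) = 3.0000 s
reaction-phase robot travel = 1.5000·0.0600 = 0.0900 m
robot under decel: 1.5000²/(2·0.5000) = 2.2500 m
human over T_r+T_s: 1.8000·(0.0600+3.0000) = 5.5080 m
margins: 0.1000+0.0150+0.0300 = 0.1450 m
S_min ≈ 0.0900+2.2500+5.5080+0.1450  ⇒  S_min = 7993/1000 m

S_min = 7993/1000 m = 7.9930 m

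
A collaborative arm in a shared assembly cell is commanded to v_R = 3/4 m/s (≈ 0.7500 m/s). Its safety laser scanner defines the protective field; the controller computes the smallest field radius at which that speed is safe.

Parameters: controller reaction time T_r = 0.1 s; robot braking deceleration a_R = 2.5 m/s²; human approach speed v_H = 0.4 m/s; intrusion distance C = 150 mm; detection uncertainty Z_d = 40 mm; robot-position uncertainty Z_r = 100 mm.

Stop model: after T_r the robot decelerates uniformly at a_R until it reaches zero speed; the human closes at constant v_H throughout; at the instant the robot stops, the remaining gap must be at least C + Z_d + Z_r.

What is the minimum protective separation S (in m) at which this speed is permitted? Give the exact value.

S_min = 51/80 m = 0.6375 m

stop time T_s = (3/4)/(5/2) = 0.3000 s
robot in T_r: 0.7500·0.1000 = 0.0750 m
robot covers 0.7500·0.3000 − ½·2.5000·0.3000² = 0.1125 m while stopping
human over T_r+T_s: 0.4000·(0.1000+0.3000) = 0.1600 m
margins: 0.1500+0.0400+0.1000 = 0.2900 m
S_min ≈ 0.0750+0.1125+0.1600+0.2900  ⇒  S_min = 51/80 m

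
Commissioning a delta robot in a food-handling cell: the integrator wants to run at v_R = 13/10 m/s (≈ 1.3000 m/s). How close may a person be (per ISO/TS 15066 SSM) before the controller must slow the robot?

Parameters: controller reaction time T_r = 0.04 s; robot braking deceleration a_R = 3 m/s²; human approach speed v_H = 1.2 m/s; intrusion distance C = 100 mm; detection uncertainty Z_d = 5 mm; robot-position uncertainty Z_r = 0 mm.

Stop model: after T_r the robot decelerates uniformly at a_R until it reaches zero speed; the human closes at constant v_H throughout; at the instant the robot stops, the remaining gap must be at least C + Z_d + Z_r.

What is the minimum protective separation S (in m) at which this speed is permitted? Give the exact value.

S_min = 151/150 m = 1.0067 m

T_s = v_R/a_R = (13/10)/3 = 0.4333 s
robot in T_r: 1.3000·0.0400 = 0.0520 m
robot under decel: 1.3000²/(2·3.0000) = 0.2817 m
human over T_r+T_s: 1.2000·(0.0400+0.4333) = 0.5680 m
C+Z_d+Z_r = 0.1000+0.0050+0.0000 = 0.1050 m
S_min ≈ 0.0520+0.2817+0.5680+0.1050  ⇒  S_min = 151/150 m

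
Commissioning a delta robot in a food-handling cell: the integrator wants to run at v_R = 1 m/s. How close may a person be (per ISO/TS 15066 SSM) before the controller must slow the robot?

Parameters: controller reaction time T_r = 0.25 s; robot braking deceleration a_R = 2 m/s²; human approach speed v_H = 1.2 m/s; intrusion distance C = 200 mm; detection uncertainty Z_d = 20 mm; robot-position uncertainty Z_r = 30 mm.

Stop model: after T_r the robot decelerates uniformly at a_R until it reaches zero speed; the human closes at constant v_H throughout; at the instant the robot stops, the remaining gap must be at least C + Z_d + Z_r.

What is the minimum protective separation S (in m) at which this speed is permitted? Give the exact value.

S_min = 33/20 m = 1.6500 m

T_s = v_R/a_R = 1/2 = 0.5000 s
reaction-phase robot travel = 1.0000·0.2500 = 0.2500 m
robot covers 1.0000·0.5000 − ½·2.0000·0.5000² = 0.2500 m while stopping
person approaches 1.2000·(0.2500+0.5000) = 0.9000 m
C+Z_d+Z_r = 0.2000+0.0200+0.0300 = 0.2500 m
S_min ≈ 0.2500+0.2500+0.9000+0.2500  ⇒  S_min = 33/20 m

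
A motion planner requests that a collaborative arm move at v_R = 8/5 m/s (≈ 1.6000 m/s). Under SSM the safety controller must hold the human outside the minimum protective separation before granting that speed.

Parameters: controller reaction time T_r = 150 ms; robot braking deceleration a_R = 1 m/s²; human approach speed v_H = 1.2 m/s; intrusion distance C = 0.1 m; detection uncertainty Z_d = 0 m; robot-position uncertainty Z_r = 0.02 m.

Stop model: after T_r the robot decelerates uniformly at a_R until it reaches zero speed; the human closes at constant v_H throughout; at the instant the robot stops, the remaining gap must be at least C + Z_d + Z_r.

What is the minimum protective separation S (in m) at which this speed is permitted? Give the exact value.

stop time T_s = (8/5)/1 = 1.6000 s
robot in T_r: 1.6000·0.1500 = 0.2400 m
robot under decel: 1.6000²/(2·1.0000) = 1.2800 m
person approaches 1.2000·(0.1500+1.6000) = 2.1000 m
margins: 0.1000+0.0000+0.0200 = 0.1200 m
S_min ≈ 0.2400+1.2800+2.1000+0.1200  ⇒  S_min = 187/50 m

S_min = 187/50 m = 3.7400 m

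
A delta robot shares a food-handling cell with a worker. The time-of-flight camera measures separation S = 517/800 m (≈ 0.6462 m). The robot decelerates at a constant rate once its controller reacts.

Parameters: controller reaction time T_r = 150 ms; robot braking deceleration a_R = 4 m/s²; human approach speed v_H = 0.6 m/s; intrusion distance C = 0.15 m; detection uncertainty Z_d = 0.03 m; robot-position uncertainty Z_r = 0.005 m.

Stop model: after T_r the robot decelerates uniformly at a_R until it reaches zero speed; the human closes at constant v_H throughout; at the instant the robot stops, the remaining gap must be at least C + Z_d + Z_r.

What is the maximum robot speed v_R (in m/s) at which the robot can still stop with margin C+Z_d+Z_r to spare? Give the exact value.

v_R_max = 9/10 m/s = 0.9000 m/s

quadratic (1/8)·v² + (3/10)·v + (-297/800) = 0
  disc = (3/10)² − 4·(1/8)·(-297/800) = 441/1600 ; √disc = 21/40
  v_R = (−(3/10) + 21/40) / (2·(1/8)) = 9/10 m/s
check:
stop time T_s = (9/10)/4 = 0.2250 s
robot covers v_R·T_r = 0.9000·0.1500 = 0.1350 m before braking
braking distance = 0.9000²/(2·4.0000) = 0.1013 m
person approaches 0.6000·(0.1500+0.2250) = 0.2250 m
margins: 0.1500+0.0300+0.0050 = 0.1850 m
sum ≈ 0.1350+0.1013+0.2250+0.1850 ≈ 0.6462 m = S ✓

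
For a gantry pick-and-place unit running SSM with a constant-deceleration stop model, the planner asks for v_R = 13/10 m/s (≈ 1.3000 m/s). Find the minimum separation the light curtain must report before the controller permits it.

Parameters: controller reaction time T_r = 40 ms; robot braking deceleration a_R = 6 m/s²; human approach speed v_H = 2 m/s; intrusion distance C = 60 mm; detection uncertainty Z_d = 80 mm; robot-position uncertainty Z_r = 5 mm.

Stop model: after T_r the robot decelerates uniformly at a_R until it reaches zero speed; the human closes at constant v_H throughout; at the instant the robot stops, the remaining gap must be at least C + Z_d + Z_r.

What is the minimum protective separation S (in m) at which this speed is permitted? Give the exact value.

S_min = 5107/6000 m = 0.8512 m

braking lasts T_s = (13/10)/6 = 0.2167 s
robot in T_r: 1.3000·0.0400 = 0.0520 m
robot under decel: 1.3000²/(2·6.0000) = 0.1408 m
person approaches 2.0000·(0.0400+0.2167) = 0.5133 m
margins: 0.0600+0.0800+0.0050 = 0.1450 m
S_min ≈ 0.0520+0.1408+0.5133+0.1450  ⇒  S_min = 5107/6000 m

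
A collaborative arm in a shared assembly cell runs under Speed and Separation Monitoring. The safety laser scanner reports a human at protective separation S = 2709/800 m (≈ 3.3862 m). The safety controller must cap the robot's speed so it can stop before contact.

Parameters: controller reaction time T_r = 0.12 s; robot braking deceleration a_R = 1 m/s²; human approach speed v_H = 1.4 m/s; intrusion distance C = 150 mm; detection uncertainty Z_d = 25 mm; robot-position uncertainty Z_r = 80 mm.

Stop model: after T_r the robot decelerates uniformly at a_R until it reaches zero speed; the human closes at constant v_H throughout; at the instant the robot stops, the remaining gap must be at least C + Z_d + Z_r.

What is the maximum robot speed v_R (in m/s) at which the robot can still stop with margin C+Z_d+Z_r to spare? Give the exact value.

v_R_max = 27/20 m/s = 1.3500 m/s

at the boundary: (1/2)·v² + (38/25)·v + (-11853/4000) = 0
  disc = (38/25)² − 4·(1/2)·(-11853/4000) = 82369/10000 ; √disc = 287/100
  v_R = (−(38/25) + 287/100) / (2·(1/2)) = 27/20 m/s
check:
T_s = v_R/a_R = (27/20)/1 = 1.3500 s
robot covers v_R·T_r = 1.3500·0.1200 = 0.1620 m before braking
robot covers 1.3500·1.3500 − ½·1.0000·1.3500² = 0.9113 m while stopping
human closes 1.4000·1.4700 = 2.0580 m
margins: 0.1500+0.0250+0.0800 = 0.2550 m
sum ≈ 0.1620+0.9113+2.0580+0.2550 ≈ 3.3862 m = S ✓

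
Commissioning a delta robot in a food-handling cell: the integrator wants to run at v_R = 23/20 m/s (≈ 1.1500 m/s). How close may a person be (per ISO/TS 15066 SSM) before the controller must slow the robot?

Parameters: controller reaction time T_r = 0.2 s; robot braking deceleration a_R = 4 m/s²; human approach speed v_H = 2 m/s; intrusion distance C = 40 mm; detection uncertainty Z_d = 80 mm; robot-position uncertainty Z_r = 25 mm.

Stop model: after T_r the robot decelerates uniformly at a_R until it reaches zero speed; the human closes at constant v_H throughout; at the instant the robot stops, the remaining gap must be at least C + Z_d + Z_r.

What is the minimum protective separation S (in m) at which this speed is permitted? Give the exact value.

S_min = 4849/3200 m = 1.5153 m

braking lasts T_s = (23/20)/4 = 0.2875 s
robot covers v_R·T_r = 1.1500·0.2000 = 0.2300 m before braking
robot covers 1.1500·0.2875 − ½·4.0000·0.2875² = 0.1653 m while stopping
person approaches 2.0000·(0.2000+0.2875) = 0.9750 m
margins: 0.0400+0.0800+0.0250 = 0.1450 m
S_min ≈ 0.2300+0.1653+0.9750+0.1450  ⇒  S_min = 4849/3200 m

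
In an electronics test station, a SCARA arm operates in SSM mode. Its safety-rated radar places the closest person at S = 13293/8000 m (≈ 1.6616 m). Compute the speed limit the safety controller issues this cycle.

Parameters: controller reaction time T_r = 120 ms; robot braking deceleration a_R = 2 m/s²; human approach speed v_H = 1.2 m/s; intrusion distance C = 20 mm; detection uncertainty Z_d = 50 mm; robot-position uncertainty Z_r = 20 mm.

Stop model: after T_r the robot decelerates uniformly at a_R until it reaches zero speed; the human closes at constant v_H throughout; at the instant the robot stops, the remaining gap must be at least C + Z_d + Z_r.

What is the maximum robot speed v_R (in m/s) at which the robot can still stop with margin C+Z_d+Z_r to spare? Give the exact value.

v_R_max = 27/20 m/s = 1.3500 m/s

collect terms ⇒ (1/4)·v_R² + (18/25)·v_R + (-11421/8000) = 0
  disc = (18/25)² − 4·(1/4)·(-11421/8000) = 77841/40000 ; √disc = 279/200
  v_R = (−(18/25) + 279/200) / (2·(1/4)) = 27/20 m/s
check:
braking lasts T_s = (27/20)/2 = 0.6750 s
robot covers v_R·T_r = 1.3500·0.1200 = 0.1620 m before braking
braking distance = 1.3500²/(2·2.0000) = 0.4556 m
human closes 1.2000·0.7950 = 0.9540 m
C+Z_d+Z_r = 0.0200+0.0500+0.0200 = 0.0900 m
sum ≈ 0.1620+0.4556+0.9540+0.0900 ≈ 1.6616 m = S ✓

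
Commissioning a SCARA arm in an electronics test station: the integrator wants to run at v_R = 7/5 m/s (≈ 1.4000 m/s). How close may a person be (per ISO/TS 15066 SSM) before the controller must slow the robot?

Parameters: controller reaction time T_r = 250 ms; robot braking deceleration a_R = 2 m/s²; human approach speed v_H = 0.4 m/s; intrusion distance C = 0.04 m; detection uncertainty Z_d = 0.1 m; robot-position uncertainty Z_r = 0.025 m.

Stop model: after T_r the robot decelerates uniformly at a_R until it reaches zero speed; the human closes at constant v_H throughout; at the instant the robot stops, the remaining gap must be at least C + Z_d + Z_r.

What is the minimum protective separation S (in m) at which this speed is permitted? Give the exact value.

T_s = v_R/a_R = (7/5)/2 = 0.7000 s
reaction-phase robot travel = 1.4000·0.2500 = 0.3500 m
robot under decel: 1.4000²/(2·2.0000) = 0.4900 m
human over T_r+T_s: 0.4000·(0.2500+0.7000) = 0.3800 m
margins: 0.0400+0.1000+0.0250 = 0.1650 m
S_min ≈ 0.3500+0.4900+0.3800+0.1650  ⇒  S_min = 277/200 m

S_min = 277/200 m = 1.3850 m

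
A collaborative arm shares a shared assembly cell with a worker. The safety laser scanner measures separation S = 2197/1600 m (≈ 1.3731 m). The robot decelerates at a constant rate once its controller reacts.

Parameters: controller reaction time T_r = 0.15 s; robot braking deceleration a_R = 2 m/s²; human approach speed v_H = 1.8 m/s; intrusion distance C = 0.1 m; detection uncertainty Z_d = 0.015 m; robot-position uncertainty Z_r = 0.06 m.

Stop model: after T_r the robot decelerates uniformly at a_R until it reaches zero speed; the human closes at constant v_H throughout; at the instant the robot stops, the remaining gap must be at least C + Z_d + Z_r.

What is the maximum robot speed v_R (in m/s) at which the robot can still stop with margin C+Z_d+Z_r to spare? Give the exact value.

collect terms ⇒ (1/4)·v_R² + (21/20)·v_R + (-297/320) = 0
  disc = (21/20)² − 4·(1/4)·(-297/320) = 3249/1600 ; √disc = 57/40
  v_R = (−(21/20) + 57/40) / (2·(1/4)) = 3/4 m/s
check:
T_s = v_R/a_R = (3/4)/2 = 0.3750 s
robot in T_r: 0.7500·0.1500 = 0.1125 m
braking distance = 0.7500²/(2·2.0000) = 0.1406 m
human closes 1.8000·0.5250 = 0.9450 m
C+Z_d+Z_r = 0.1000+0.0150+0.0600 = 0.1750 m
sum ≈ 0.1125+0.1406+0.9450+0.1750 ≈ 1.3731 m = S ✓

v_R_max = 3/4 m/s = 0.7500 m/s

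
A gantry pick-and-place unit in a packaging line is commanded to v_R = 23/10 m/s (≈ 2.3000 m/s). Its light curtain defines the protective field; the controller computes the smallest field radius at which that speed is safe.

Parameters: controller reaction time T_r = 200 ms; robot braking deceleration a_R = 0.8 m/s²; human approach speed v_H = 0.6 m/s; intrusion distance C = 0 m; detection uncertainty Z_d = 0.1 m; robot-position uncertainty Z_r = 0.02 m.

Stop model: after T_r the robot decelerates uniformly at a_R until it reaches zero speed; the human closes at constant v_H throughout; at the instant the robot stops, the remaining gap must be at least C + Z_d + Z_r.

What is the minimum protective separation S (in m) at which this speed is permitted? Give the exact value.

S_min = 917/160 m = 5.7313 m

T_s = v_R/a_R = (23/10)/(4/5) = 2.8750 s
robot in T_r: 2.3000·0.2000 = 0.4600 m
braking distance = 2.3000²/(2·0.8000) = 3.3062 m
human closes 0.6000·3.0750 = 1.8450 m
residual clearance needed = 0.0000+0.1000+0.0200 = 0.1200 m
S_min ≈ 0.4600+3.3062+1.8450+0.1200  ⇒  S_min = 917/160 m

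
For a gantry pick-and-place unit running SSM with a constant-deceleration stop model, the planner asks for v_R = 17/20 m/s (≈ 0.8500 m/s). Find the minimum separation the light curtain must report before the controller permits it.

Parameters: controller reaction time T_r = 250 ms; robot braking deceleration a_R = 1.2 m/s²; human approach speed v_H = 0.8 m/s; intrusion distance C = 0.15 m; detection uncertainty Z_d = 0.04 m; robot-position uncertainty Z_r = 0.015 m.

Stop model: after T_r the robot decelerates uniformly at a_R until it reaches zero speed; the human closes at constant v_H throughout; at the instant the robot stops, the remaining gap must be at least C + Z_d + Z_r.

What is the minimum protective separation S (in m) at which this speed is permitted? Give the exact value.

S_min = 7129/4800 m = 1.4852 m

T_s = v_R/a_R = (17/20)/(6/5) = 0.7083 s
robot covers v_R·T_r = 0.8500·0.2500 = 0.2125 m before braking
braking distance = 0.8500²/(2·1.2000) = 0.3010 m
human over T_r+T_s: 0.8000·(0.2500+0.7083) = 0.7667 m
residual clearance needed = 0.1500+0.0400+0.0150 = 0.2050 m
S_min ≈ 0.2125+0.3010+0.7667+0.2050  ⇒  S_min = 7129/4800 m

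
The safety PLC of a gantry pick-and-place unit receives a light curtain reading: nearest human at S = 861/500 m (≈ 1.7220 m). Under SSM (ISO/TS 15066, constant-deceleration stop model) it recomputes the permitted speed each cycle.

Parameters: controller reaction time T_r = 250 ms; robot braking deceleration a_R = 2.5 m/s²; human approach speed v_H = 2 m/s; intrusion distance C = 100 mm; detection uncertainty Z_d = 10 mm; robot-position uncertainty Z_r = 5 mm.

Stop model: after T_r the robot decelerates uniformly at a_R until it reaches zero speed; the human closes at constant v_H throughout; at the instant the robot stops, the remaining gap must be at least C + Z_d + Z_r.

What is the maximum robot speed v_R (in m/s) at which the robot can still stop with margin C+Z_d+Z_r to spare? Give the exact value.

v_R_max = 9/10 m/s = 0.9000 m/s

collect terms ⇒ (1/5)·v_R² + (21/20)·v_R + (-1107/1000) = 0
  disc = (21/20)² − 4·(1/5)·(-1107/1000) = 19881/10000 ; √disc = 141/100
  v_R = (−(21/20) + 141/100) / (2·(1/5)) = 9/10 m/s
check:
T_s = v_R/a_R = (9/10)/(5/2) = 0.3600 s
robot covers v_R·T_r = 0.9000·0.2500 = 0.2250 m before braking
robot covers 0.9000·0.3600 − ½·2.5000·0.3600² = 0.1620 m while stopping
person approaches 2.0000·(0.2500+0.3600) = 1.2200 m
margins: 0.1000+0.0100+0.0050 = 0.1150 m
sum ≈ 0.2250+0.1620+1.2200+0.1150 ≈ 1.7220 m = S ✓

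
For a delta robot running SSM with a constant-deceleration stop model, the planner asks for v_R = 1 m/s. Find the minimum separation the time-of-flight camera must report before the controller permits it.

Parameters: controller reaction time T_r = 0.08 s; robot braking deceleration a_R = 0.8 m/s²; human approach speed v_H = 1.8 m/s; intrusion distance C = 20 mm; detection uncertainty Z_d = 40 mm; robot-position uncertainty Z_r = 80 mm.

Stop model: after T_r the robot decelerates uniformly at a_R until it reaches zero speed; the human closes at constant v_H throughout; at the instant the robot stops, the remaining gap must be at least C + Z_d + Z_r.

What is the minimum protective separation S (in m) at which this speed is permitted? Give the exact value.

S_min = 3239/1000 m = 3.2390 m

stop time T_s = 1/(4/5) = 1.2500 s
robot covers v_R·T_r = 1.0000·0.0800 = 0.0800 m before braking
braking distance = 1.0000²/(2·0.8000) = 0.6250 m
human over T_r+T_s: 1.8000·(0.0800+1.2500) = 2.3940 m
margins: 0.0200+0.0400+0.0800 = 0.1400 m
S_min ≈ 0.0800+0.6250+2.3940+0.1400  ⇒  S_min = 3239/1000 m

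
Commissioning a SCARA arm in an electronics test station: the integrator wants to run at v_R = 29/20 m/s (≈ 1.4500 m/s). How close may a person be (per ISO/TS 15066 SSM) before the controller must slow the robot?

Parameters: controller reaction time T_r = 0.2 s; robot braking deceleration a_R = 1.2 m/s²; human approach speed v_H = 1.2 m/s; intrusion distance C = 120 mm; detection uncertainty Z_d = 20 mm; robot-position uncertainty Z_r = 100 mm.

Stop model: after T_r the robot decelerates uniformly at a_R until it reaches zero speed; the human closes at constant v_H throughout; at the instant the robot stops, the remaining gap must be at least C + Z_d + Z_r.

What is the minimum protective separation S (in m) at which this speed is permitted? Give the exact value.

S_min = 14861/4800 m = 3.0960 m

stop time T_s = (29/20)/(6/5) = 1.2083 s
robot covers v_R·T_r = 1.4500·0.2000 = 0.2900 m before braking
robot covers 1.4500·1.2083 − ½·1.2000·1.2083² = 0.8760 m while stopping
human closes 1.2000·1.4083 = 1.6900 m
residual clearance needed = 0.1200+0.0200+0.1000 = 0.2400 m
S_min ≈ 0.2900+0.8760+1.6900+0.2400  ⇒  S_min = 14861/4800 m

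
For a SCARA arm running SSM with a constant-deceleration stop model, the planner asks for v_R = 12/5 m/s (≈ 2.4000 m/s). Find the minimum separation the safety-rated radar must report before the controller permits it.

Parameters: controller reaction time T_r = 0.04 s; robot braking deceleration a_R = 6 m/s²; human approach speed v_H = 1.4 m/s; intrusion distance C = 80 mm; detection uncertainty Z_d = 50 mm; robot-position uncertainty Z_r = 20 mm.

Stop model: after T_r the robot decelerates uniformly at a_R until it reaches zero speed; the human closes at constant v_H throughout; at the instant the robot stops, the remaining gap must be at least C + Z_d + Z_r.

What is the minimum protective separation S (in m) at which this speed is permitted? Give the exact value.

stop time T_s = (12/5)/6 = 0.4000 s
robot in T_r: 2.4000·0.0400 = 0.0960 m
braking distance = 2.4000²/(2·6.0000) = 0.4800 m
human over T_r+T_s: 1.4000·(0.0400+0.4000) = 0.6160 m
C+Z_d+Z_r = 0.0800+0.0500+0.0200 = 0.1500 m
S_min ≈ 0.0960+0.4800+0.6160+0.1500  ⇒  S_min = 671/500 m

S_min = 671/500 m = 1.3420 m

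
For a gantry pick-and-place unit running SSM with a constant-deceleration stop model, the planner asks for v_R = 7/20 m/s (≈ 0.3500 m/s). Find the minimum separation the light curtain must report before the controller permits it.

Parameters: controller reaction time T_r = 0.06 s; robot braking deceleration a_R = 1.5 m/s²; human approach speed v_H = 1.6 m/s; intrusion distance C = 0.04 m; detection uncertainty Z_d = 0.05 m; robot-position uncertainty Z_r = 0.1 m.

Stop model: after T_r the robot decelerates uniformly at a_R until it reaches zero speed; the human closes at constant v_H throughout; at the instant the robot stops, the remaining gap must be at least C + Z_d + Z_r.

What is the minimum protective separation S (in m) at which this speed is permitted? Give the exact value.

S_min = 4327/6000 m = 0.7212 m

T_s = v_R/a_R = (7/20)/(3/2) = 0.2333 s
robot covers v_R·T_r = 0.3500·0.0600 = 0.0210 m before braking
robot under decel: 0.3500²/(2·1.5000) = 0.0408 m
human closes 1.6000·0.2933 = 0.4693 m
C+Z_d+Z_r = 0.0400+0.0500+0.1000 = 0.1900 m
S_min ≈ 0.0210+0.0408+0.4693+0.1900  ⇒  S_min = 4327/6000 m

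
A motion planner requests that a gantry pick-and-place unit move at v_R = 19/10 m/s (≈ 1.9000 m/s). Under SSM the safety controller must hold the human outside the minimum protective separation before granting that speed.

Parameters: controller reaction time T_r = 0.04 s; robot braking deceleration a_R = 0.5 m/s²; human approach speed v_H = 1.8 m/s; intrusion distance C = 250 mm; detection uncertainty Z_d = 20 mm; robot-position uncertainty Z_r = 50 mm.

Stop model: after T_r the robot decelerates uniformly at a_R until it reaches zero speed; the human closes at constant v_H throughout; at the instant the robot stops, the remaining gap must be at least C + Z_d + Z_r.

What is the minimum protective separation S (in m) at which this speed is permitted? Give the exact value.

S_min = 5459/500 m = 10.9180 m

braking lasts T_s = (19/10)/(1/2) = 3.8000 s
robot covers v_R·T_r = 1.9000·0.0400 = 0.0760 m before braking
braking distance = 1.9000²/(2·0.5000) = 3.6100 m
person approaches 1.8000·(0.0400+3.8000) = 6.9120 m
C+Z_d+Z_r = 0.2500+0.0200+0.0500 = 0.3200 m
S_min ≈ 0.0760+3.6100+6.9120+0.3200  ⇒  S_min = 5459/500 m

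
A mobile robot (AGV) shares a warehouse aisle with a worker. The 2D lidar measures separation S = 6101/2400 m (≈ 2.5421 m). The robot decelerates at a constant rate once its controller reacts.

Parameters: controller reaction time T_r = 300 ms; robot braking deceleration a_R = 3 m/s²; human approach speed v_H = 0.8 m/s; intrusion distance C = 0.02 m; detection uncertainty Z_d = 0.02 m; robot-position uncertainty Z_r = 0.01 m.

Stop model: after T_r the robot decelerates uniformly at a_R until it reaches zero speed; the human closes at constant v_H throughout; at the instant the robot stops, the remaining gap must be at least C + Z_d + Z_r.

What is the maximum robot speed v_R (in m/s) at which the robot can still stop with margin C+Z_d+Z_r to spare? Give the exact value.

v_R_max = 47/20 m/s = 2.3500 m/s

collect terms ⇒ (1/6)·v_R² + (17/30)·v_R + (-1081/480) = 0
  disc = (17/30)² − 4·(1/6)·(-1081/480) = 729/400 ; √disc = 27/20
  v_R = (−(17/30) + 27/20) / (2·(1/6)) = 47/20 m/s
check:
braking lasts T_s = (47/20)/3 = 0.7833 s
reaction-phase robot travel = 2.3500·0.3000 = 0.7050 m
robot under decel: 2.3500²/(2·3.0000) = 0.9204 m
human closes 0.8000·1.0833 = 0.8667 m
residual clearance needed = 0.0200+0.0200+0.0100 = 0.0500 m
sum ≈ 0.7050+0.9204+0.8667+0.0500 ≈ 2.5421 m = S ✓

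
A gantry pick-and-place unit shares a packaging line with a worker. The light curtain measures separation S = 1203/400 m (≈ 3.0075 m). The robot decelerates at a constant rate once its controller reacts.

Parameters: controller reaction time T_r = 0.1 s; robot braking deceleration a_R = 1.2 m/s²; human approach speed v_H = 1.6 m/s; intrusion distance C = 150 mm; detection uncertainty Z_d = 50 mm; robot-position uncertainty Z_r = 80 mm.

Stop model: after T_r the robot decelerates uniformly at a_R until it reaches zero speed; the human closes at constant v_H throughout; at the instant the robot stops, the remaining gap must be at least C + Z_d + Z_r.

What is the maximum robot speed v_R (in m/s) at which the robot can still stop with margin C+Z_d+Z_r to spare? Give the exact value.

v_R_max = 13/10 m/s = 1.3000 m/s

at the boundary: (5/12)·v² + (43/30)·v + (-1027/400) = 0
  disc = (43/30)² − 4·(5/12)·(-1027/400) = 22801/3600 ; √disc = 151/60
  v_R = (−(43/30) + 151/60) / (2·(5/12)) = 13/10 m/s
check:
T_s = v_R/a_R = (13/10)/(6/5) = 1.0833 s
robot covers v_R·T_r = 1.3000·0.1000 = 0.1300 m before braking
robot under decel: 1.3000²/(2·1.2000) = 0.7042 m
person approaches 1.6000·(0.1000+1.0833) = 1.8933 m
C+Z_d+Z_r = 0.1500+0.0500+0.0800 = 0.2800 m
sum ≈ 0.1300+0.7042+1.8933+0.2800 ≈ 3.0075 m = S ✓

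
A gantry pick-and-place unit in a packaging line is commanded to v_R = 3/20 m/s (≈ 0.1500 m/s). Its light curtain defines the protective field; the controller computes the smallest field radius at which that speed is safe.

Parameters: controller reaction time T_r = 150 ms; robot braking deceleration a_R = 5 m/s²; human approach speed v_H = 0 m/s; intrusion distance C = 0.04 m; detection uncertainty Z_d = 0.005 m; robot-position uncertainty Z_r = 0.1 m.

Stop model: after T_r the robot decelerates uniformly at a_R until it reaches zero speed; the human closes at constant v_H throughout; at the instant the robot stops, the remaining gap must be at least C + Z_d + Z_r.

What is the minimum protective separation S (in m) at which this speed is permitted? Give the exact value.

T_s = v_R/a_R = (3/20)/5 = 0.0300 s
robot in T_r: 0.1500·0.1500 = 0.0225 m
robot under decel: 0.1500²/(2·5.0000) = 0.0022 m
human over T_r+T_s: 0.0000·(0.1500+0.0300) = 0.0000 m
residual clearance needed = 0.0400+0.0050+0.1000 = 0.1450 m
S_min ≈ 0.0225+0.0022+0.0000+0.1450  ⇒  S_min = 679/4000 m

S_min = 679/4000 m = 0.1698 m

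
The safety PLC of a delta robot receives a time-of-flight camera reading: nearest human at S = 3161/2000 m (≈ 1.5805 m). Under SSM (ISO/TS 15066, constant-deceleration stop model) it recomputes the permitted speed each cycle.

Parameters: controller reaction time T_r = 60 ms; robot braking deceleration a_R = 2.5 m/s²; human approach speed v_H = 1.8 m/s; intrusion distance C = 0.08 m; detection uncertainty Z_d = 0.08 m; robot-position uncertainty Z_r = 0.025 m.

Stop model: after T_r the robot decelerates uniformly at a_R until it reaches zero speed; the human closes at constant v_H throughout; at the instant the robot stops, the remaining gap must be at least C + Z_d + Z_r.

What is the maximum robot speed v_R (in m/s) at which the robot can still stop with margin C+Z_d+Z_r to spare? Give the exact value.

v_R_max = 5/4 m/s = 1.2500 m/s

quadratic (1/5)·v² + (39/50)·v + (-103/80) = 0
  disc = (39/50)² − 4·(1/5)·(-103/80) = 1024/625 ; √disc = 32/25
  v_R = (−(39/50) + 32/25) / (2·(1/5)) = 5/4 m/s
check:
braking lasts T_s = (5/4)/(5/2) = 0.5000 s
robot in T_r: 1.2500·0.0600 = 0.0750 m
robot covers 1.2500·0.5000 − ½·2.5000·0.5000² = 0.3125 m while stopping
person approaches 1.8000·(0.0600+0.5000) = 1.0080 m
residual clearance needed = 0.0800+0.0800+0.0250 = 0.1850 m
sum ≈ 0.0750+0.3125+1.0080+0.1850 ≈ 1.5805 m = S ✓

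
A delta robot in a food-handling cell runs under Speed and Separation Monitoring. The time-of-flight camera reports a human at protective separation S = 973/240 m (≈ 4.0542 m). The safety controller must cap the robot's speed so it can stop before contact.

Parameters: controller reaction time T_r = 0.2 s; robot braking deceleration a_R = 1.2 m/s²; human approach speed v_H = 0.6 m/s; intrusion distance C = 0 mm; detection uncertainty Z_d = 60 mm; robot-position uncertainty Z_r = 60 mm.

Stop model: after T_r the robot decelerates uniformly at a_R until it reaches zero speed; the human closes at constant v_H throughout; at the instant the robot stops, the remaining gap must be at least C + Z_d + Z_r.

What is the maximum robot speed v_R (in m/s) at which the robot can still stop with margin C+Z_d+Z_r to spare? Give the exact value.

v_R_max = 23/10 m/s = 2.3000 m/s

quadratic (5/12)·v² + (7/10)·v + (-4577/1200) = 0
  disc = (7/10)² − 4·(5/12)·(-4577/1200) = 24649/3600 ; √disc = 157/60
  v_R = (−(7/10) + 157/60) / (2·(5/12)) = 23/10 m/s
check:
braking lasts T_s = (23/10)/(6/5) = 1.9167 s
robot in T_r: 2.3000·0.2000 = 0.4600 m
robot under decel: 2.3000²/(2·1.2000) = 2.2042 m
person approaches 0.6000·(0.2000+1.9167) = 1.2700 m
margins: 0.0000+0.0600+0.0600 = 0.1200 m
sum ≈ 0.4600+2.2042+1.2700+0.1200 ≈ 4.0542 m = S ✓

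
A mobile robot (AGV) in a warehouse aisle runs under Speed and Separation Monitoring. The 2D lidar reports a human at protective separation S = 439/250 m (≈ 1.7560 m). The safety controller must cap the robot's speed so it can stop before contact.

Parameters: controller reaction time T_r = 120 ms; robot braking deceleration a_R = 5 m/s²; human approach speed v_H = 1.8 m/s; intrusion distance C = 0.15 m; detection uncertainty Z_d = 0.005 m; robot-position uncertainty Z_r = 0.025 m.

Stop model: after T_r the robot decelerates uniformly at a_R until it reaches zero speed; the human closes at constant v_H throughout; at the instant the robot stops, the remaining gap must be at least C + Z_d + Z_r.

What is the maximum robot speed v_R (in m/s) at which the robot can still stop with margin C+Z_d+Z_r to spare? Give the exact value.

v_R_max = 2 m/s = 2.0000 m/s

at the boundary: (1/10)·v² + (12/25)·v + (-34/25) = 0
  disc = (12/25)² − 4·(1/10)·(-34/25) = 484/625 ; √disc = 22/25
  v_R = (−(12/25) + 22/25) / (2·(1/10)) = 2 m/s
check:
stop time T_s = 2/5 = 0.4000 s
robot in T_r: 2.0000·0.1200 = 0.2400 m
robot covers 2.0000·0.4000 − ½·5.0000·0.4000² = 0.4000 m while stopping
human closes 1.8000·0.5200 = 0.9360 m
residual clearance needed = 0.1500+0.0050+0.0250 = 0.1800 m
sum ≈ 0.2400+0.4000+0.9360+0.1800 ≈ 1.7560 m = S ✓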